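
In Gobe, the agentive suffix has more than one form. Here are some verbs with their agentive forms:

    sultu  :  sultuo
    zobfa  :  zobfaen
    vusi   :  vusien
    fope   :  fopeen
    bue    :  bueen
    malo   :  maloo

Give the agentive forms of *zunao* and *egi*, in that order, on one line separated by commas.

zunaoo, egien

Looking at the last vowel of each stem: -o when the last vowel of the stem is a rounded vowel (*sultu*, *malo*); -en when the last vowel of the stem is an unrounded vowel (*zobfa*, *vusi*, *fope*, *bue*).
The last vowel of *zunao* is /o/, which is a rounded vowel, so the suffix is -o, giving *zunaoo*.
Since the last vowel of *egi* is /i/ (an unrounded vowel), it takes -en, giving *egien*.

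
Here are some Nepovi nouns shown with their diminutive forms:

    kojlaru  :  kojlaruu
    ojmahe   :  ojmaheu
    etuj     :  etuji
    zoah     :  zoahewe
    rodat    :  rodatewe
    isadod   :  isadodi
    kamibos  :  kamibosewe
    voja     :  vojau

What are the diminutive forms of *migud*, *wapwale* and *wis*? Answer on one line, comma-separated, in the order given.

migudi, wapwaleu, wisewe

The pattern is voicing of the final sound: -ewe when the stem ends in a voiceless consonant (*zoah*, *rodat*, *kamibos*); -i when the stem ends in a voiced consonant (*etuj*, *isadod*); -u when the stem ends in a vowel (*kojlaru*, *ojmahe*, *voja*).
*migud* — final sound /d/ (a voiced consonant) → -i → *migudi*.
*wapwale*: final sound = /e/, a vowel → -u → *wapwaleu*.
*wis*: final sound = /s/, a voiceless consonant → -ewe → *wisewe*.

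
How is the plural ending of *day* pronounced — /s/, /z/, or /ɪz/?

/z/

The stem *day* ends in a voiced non-sibilant sound.
The plural suffix surfaces as /ɪz/ after sibilants, /s/ after other voiceless consonants, and /z/ after other voiced sounds.
So the plural -s on *day* is pronounced /z/.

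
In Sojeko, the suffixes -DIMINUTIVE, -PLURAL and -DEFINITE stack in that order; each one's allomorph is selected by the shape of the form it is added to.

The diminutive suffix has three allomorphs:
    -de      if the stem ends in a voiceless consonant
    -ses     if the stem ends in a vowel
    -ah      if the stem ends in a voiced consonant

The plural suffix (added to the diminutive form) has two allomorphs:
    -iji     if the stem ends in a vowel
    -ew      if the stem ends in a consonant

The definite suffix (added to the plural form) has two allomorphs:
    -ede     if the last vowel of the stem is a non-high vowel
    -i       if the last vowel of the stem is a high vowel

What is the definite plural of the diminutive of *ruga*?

rugasesewede

*ruga* — final sound /a/ (a vowel) → -ses → *rugases*.
The final sound of the diminutive form *rugases* is /s/, which is a consonant, so the plural suffix is -ew, giving *rugasesew*.
The plural form *rugasesew*: last vowel = /e/, a non-high vowel → -ede → *rugasesewede*.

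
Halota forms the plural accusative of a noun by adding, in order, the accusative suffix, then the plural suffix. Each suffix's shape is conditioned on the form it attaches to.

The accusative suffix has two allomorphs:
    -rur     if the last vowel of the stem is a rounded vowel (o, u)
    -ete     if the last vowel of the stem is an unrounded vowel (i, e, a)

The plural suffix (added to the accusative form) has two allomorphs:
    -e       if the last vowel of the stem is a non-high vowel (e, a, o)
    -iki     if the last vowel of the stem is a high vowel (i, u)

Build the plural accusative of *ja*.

The last vowel of *ja* is /a/, which is an unrounded vowel, so the accusative suffix is -ete, giving *jaete*.
The accusative form *jaete* — last vowel /e/ (a non-high vowel) → -e → *jaetee*.

jaetee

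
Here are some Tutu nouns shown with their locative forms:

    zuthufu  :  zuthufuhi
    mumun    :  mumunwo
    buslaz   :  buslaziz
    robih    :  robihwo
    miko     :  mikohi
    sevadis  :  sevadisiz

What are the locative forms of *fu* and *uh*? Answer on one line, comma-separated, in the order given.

fuhi, uhwo

Looking at the final sound of each stem: -iz when the stem ends in a sibilant (*buslaz*, *sevadis*); -wo when the stem ends in a non-sibilant consonant (*mumun*, *robih*); -hi when the stem ends in a vowel (*zuthufu*, *miko*).
*fu*: final sound = /u/, a vowel → -hi → *fuhi*.
*uh*: final sound = /h/, a non-sibilant consonant → -wo → *uhwo*.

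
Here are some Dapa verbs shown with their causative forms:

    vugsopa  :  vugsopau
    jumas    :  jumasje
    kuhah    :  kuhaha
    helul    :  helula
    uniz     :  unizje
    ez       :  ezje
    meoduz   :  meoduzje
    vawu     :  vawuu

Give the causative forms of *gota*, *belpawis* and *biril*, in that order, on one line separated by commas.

gotau, belpawisje, birila

Looking at the final sound of each stem: -je when the stem ends in a sibilant (*jumas*, *uniz*, *ez*, *meoduz*); -a when the stem ends in a non-sibilant consonant (*kuhah*, *helul*); -u when the stem ends in a vowel (*vugsopa*, *vawu*).
The final sound of *gota* is /a/, which is a vowel, so the suffix is -u, giving *gotau*.
The final sound of *belpawis* is /s/, which is a sibilant, so the suffix is -je, giving *belpawisje*.
Since the final sound of *biril* is /l/ (a non-sibilant consonant), it takes -a, giving *birila*.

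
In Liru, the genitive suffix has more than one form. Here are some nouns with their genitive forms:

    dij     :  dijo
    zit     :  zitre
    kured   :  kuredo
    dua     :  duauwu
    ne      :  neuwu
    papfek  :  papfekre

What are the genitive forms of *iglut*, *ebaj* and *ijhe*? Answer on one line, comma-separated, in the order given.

The alternation tracks the final sound of the stem — -re when the stem ends in a voiceless consonant (*zit*, *papfek*); -o when the stem ends in a voiced consonant (*dij*, *kured*); -uwu when the stem ends in a vowel (*dua*, *ne*).
*iglut*: final sound = /t/, a voiceless consonant → -re → *iglutre*.
*ebaj* — final sound /j/ (a voiced consonant) → -o → *ebajo*.
*ijhe* — final sound /e/ (a vowel) → -uwu → *ijheuwu*.

iglutre, ebajo, ijheuwu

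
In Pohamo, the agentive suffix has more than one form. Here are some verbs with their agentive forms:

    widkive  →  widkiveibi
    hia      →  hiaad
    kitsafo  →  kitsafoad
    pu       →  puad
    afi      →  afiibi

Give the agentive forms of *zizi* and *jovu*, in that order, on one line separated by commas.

ziziibi, jovuad

The pattern is front/back vowel harmony: -ibi when the last vowel of the stem is a front vowel (*widkive*, *afi*); -ad when the last vowel of the stem is a back vowel (*hia*, *kitsafo*, *pu*).
*zizi* — last vowel /i/ (a front vowel) → -ibi → *ziziibi*.
Since the last vowel of *jovu* is /u/ (a back vowel), it takes -ad, giving *jovuad*.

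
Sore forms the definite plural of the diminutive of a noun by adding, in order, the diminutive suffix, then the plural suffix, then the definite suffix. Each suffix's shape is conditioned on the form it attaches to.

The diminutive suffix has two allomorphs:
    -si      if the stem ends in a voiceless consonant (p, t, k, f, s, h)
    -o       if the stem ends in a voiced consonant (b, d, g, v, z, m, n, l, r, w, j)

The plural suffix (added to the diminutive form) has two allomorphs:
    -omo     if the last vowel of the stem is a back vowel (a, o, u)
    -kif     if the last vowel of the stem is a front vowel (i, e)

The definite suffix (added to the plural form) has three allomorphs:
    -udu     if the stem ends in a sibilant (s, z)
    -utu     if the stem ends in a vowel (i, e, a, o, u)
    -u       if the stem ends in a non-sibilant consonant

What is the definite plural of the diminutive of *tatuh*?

*tatuh*: final consonant = /h/, voiceless → -si → *tatuhsi*.
The diminutive form *tatuhsi* — last vowel /i/ (a front vowel) → -kif → *tatuhsikif*.
Since the final sound of the plural form *tatuhsikif* is /f/ (a non-sibilant consonant), it takes -u, giving *tatuhsikifu*.

tatuhsikifu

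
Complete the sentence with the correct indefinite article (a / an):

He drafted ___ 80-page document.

The indefinite article is chosen by the initial *sound* of the following word, not its spelling.
The number *80* is spoken "eighty", beginning with /ˈeɪti/ — a vowel sound.
So the article is *an*: He drafted an 80-page document.

an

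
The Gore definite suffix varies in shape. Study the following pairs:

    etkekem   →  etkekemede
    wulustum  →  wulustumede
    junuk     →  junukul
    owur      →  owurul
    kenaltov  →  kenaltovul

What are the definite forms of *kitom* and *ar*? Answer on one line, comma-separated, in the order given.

The pattern is nasality of the final consonant: -ede when the stem ends in a nasal (*etkekem*, *wulustum*); -ul when the stem ends in a non-nasal consonant (*junuk*, *owur*, *kenaltov*).
Since the final consonant of *kitom* is /m/ (a nasal), it takes -ede, giving *kitomede*.
*ar*: final consonant = /r/, non-nasal → -ul → *arul*.

kitomede, arul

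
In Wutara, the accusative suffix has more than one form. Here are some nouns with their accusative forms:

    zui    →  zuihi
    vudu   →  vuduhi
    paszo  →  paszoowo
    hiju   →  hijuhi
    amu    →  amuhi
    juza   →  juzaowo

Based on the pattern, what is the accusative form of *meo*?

meoowo

The alternation tracks the last vowel of the stem — -hi when the last vowel of the stem is a high vowel (*zui*, *vudu*, *hiju*, *amu*); -owo when the last vowel of the stem is a non-high vowel (*paszo*, *juza*).
*meo*: last vowel = /o/, a non-high vowel → -owo → *meoowo*.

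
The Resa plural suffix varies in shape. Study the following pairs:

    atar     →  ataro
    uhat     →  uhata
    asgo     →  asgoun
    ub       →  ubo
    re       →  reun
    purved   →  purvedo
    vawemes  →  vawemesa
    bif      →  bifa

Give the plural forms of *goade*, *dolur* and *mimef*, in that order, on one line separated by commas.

goadeun, doluro, mimefa

The alternation tracks the final sound of the stem — -a when the stem ends in a voiceless consonant (*uhat*, *vawemes*, *bif*); -o when the stem ends in a voiced consonant (*atar*, *ub*, *purved*); -un when the stem ends in a vowel (*asgo*, *re*).
*goade* — final sound /e/ (a vowel) → -un → *goadeun*.
*dolur*: final sound = /r/, a voiced consonant → -o → *doluro*.
*mimef* — final sound /f/ (a voiceless consonant) → -a → *mimefa*.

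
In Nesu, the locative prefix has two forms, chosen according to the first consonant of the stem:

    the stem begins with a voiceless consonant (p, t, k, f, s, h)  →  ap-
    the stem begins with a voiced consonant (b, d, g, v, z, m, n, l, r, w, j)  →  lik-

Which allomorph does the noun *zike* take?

*zike* — first consonant /z/ (voiced) → lik-.

lik-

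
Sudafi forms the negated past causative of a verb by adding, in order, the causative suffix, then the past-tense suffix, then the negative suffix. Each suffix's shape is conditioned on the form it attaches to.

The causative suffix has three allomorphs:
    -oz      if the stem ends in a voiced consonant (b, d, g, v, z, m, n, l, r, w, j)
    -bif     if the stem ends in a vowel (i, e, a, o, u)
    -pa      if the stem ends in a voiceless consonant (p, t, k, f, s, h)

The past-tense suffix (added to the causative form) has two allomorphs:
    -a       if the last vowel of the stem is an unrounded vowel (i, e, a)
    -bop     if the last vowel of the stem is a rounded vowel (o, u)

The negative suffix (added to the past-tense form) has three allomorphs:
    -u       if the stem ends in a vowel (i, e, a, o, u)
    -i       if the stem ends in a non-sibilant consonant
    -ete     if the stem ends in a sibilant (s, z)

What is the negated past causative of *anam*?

anamozbopi

The final sound of *anam* is /m/, which is a voiced consonant, so the causative suffix is -oz, giving *anamoz*.
Since the last vowel of the causative form *anamoz* is /o/ (a rounded vowel), it takes -bop, giving *anamozbop*.
The past-tense form *anamozbop* — final sound /p/ (a non-sibilant consonant) → -i → *anamozbopi*.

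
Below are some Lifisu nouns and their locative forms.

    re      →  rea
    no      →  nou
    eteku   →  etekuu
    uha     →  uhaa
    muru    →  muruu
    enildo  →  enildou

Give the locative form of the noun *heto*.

Looking at the last vowel of each stem: -u when the last vowel of the stem is a rounded vowel (*no*, *eteku*, *muru*, *enildo*); -a when the last vowel of the stem is an unrounded vowel (*re*, *uha*).
*heto* — last vowel /o/ (a rounded vowel) → -u → *hetou*.

hetou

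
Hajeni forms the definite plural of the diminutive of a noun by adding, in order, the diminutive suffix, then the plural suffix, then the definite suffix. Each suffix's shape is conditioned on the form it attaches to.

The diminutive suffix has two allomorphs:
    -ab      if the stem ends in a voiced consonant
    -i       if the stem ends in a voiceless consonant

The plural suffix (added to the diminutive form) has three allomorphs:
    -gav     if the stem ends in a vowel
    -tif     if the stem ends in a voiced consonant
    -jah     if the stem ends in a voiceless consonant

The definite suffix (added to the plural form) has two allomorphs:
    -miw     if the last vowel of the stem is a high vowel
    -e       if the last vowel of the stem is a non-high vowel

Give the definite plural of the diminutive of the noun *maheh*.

mahehigave

*maheh* — final consonant /h/ (voiceless) → -i → *mahehi*.
The final sound of the diminutive form *mahehi* is /i/, which is a vowel, so the plural suffix is -gav, giving *mahehigav*.
The plural form *mahehigav* — last vowel /a/ (a non-high vowel) → -e → *mahehigave*.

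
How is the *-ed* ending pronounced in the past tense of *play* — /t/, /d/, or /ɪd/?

/d/

The stem *play* ends in a voiced sound other than /d/.
The -ed suffix is realized as /ɪd/ after /t, d/; as /t/ after other voiceless consonants; and as /d/ after other voiced sounds.
So -ed on *play* is pronounced /d/.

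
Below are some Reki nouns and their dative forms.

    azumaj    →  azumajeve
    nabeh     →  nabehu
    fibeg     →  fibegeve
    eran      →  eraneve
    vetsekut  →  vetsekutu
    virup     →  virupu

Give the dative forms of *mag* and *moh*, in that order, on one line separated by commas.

The alternation tracks the final consonant of the stem — -u when the stem ends in a voiceless consonant (*nabeh*, *vetsekut*, *virup*); -eve when the stem ends in a voiced consonant (*azumaj*, *fibeg*, *eran*).
The final consonant of *mag* is /g/, which is voiced, so the suffix is -eve, giving *mageve*.
*moh* — final consonant /h/ (voiceless) → -u → *mohu*.

mageve, mohu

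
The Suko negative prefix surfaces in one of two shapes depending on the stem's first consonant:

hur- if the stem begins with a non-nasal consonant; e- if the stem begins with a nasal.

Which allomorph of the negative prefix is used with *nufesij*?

e-

*nufesij*: first consonant = /n/, a nasal → e-.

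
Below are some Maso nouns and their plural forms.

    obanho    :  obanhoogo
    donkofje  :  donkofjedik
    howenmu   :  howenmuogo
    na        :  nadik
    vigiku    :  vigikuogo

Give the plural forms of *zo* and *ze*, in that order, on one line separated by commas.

The alternation tracks the last vowel of the stem — -ogo when the last vowel of the stem is a rounded vowel (*obanho*, *howenmu*, *vigiku*); -dik when the last vowel of the stem is an unrounded vowel (*donkofje*, *na*).
Since the last vowel of *zo* is /o/ (a rounded vowel), it takes -ogo, giving *zoogo*.
*ze*: last vowel = /e/, an unrounded vowel → -dik → *zedik*.

zoogo, zedik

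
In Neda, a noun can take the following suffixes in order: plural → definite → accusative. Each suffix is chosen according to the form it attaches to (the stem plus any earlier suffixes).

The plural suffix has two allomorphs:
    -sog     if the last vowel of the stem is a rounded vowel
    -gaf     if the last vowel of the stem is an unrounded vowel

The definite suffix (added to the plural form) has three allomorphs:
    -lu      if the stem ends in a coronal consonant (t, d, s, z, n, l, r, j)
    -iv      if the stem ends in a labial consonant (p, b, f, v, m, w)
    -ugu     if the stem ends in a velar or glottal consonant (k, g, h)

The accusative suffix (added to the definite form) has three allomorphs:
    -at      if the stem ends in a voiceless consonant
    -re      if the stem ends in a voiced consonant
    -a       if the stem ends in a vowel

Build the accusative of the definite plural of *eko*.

ekosogugua

*eko* — last vowel /o/ (a rounded vowel) → -sog → *ekosog*.
The plural form *ekosog*: final consonant = /g/, velar/glottal → -ugu → *ekosogugu*.
The definite form *ekosogugu*: final sound = /u/, a vowel → -a → *ekosogugua*.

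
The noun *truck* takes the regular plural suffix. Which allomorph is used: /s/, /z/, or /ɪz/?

/s/

The stem *truck* ends in a voiceless non-sibilant consonant.
The plural suffix surfaces as /ɪz/ after sibilants, /s/ after other voiceless consonants, and /z/ after other voiced sounds.
So the plural -s on *truck* is pronounced /s/.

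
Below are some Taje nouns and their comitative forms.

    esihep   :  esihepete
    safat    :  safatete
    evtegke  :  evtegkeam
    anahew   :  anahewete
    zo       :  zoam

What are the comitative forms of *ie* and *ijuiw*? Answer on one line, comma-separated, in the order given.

Looking at the final sound of each stem: -ete when the stem ends in a consonant (*esihep*, *safat*, *anahew*); -am when the stem ends in a vowel (*evtegke*, *zo*).
*ie*: final sound = /e/, a vowel → -am → *ieam*.
*ijuiw*: final sound = /w/, a consonant → -ete → *ijuiwete*.

ieam, ijuiwete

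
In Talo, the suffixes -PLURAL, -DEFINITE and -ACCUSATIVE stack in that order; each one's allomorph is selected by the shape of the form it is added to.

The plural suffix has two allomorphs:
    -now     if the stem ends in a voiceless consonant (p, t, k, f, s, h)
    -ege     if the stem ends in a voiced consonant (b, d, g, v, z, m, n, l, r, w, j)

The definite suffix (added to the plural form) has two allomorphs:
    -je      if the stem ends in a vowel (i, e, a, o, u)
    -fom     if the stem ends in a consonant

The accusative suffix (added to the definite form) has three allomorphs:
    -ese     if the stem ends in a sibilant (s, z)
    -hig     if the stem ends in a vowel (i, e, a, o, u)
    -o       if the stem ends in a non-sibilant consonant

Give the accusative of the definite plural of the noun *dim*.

Since the final consonant of *dim* is /m/ (voiced), it takes -ege, giving *dimege*.
The plural form *dimege* — final sound /e/ (a vowel) → -je → *dimegeje*.
The final sound of the definite form *dimegeje* is /e/, which is a vowel, so the accusative suffix is -hig, giving *dimegejehig*.

dimegejehig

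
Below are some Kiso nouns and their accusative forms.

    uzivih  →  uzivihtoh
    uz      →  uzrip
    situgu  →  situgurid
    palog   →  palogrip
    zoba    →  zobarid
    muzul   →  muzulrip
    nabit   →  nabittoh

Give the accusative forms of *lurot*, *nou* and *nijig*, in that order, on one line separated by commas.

lurottoh, nourid, nijigrip

Looking at the final sound of each stem: -toh when the stem ends in a voiceless consonant (*uzivih*, *nabit*); -rip when the stem ends in a voiced consonant (*uz*, *palog*, *muzul*); -rid when the stem ends in a vowel (*situgu*, *zoba*).
*lurot* — final sound /t/ (a voiceless consonant) → -toh → *lurottoh*.
Since the final sound of *nou* is /u/ (a vowel), it takes -rid, giving *nourid*.
*nijig* — final sound /g/ (a voiced consonant) → -rip → *nijigrip*.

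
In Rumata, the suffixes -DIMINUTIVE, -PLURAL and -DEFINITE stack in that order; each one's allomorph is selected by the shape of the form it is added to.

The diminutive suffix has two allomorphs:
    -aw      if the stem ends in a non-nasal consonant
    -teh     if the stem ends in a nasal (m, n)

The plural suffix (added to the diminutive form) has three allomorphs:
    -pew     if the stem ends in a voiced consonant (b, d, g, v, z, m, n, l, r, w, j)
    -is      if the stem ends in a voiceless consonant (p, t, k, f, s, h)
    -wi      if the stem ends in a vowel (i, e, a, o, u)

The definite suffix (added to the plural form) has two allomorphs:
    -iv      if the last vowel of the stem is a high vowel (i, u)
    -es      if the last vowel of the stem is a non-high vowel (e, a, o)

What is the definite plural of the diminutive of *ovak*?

*ovak*: final consonant = /k/, non-nasal → -aw → *ovakaw*.
The diminutive form *ovakaw* — final sound /w/ (a voiced consonant) → -pew → *ovakawpew*.
Since the last vowel of the plural form *ovakawpew* is /e/ (a non-high vowel), it takes -es, giving *ovakawpewes*.

ovakawpewes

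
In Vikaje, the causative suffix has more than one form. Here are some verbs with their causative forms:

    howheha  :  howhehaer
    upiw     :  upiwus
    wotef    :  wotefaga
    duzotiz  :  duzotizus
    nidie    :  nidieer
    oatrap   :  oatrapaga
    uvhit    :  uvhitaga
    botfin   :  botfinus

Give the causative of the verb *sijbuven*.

The pattern is voicing of the final sound: -aga when the stem ends in a voiceless consonant (*wotef*, *oatrap*, *uvhit*); -us when the stem ends in a voiced consonant (*upiw*, *duzotiz*, *botfin*); -er when the stem ends in a vowel (*howheha*, *nidie*).
*sijbuven*: final sound = /n/, a voiced consonant → -us → *sijbuvenus*.

sijbuvenus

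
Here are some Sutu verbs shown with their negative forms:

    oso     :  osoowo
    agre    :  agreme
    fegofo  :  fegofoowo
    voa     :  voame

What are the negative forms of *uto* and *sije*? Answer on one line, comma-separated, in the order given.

Looking at the last vowel of each stem: -owo when the last vowel of the stem is a rounded vowel (*oso*, *fegofo*); -me when the last vowel of the stem is an unrounded vowel (*agre*, *voa*).
*uto* — last vowel /o/ (a rounded vowel) → -owo → *utoowo*.
*sije*: last vowel = /e/, an unrounded vowel → -me → *sijeme*.

utoowo, sijeme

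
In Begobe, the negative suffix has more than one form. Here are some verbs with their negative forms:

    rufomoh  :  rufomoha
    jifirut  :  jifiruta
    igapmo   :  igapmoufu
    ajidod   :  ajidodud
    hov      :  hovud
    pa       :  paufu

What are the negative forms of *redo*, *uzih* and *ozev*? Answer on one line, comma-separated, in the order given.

The pattern is voicing of the final sound: -a when the stem ends in a voiceless consonant (*rufomoh*, *jifirut*); -ud when the stem ends in a voiced consonant (*ajidod*, *hov*); -ufu when the stem ends in a vowel (*igapmo*, *pa*).
The final sound of *redo* is /o/, which is a vowel, so the suffix is -ufu, giving *redoufu*.
*uzih*: final sound = /h/, a voiceless consonant → -a → *uziha*.
*ozev* — final sound /v/ (a voiced consonant) → -ud → *ozevud*.

redoufu, uziha, ozevud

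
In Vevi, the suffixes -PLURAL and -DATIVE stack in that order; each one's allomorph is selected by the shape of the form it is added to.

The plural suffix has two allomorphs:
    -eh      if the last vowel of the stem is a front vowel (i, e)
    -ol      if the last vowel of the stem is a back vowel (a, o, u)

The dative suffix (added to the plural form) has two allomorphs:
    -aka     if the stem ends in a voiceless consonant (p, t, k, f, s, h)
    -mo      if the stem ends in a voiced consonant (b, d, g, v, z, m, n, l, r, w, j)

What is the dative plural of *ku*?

*ku*: last vowel = /u/, a back vowel → -ol → *kuol*.
The plural form *kuol* — final consonant /l/ (voiced) → -mo → *kuolmo*.

kuolmo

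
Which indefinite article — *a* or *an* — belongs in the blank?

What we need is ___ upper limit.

The indefinite article is chosen by the initial *sound* of the following word, not its spelling.
*upper* begins with the sound /ʌ/ (u pronounced /ʌ/) — a vowel sound.
So the article is *an*: What we need is an upper limit.

an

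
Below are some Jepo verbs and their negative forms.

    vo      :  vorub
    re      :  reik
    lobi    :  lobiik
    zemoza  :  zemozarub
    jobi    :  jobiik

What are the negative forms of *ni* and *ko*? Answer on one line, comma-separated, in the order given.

niik, korub

The suffix is conditioned by the last vowel: -ik when the last vowel of the stem is a front vowel (*re*, *lobi*, *jobi*); -rub when the last vowel of the stem is a back vowel (*vo*, *zemoza*).
Since the last vowel of *ni* is /i/ (a front vowel), it takes -ik, giving *niik*.
Since the last vowel of *ko* is /o/ (a back vowel), it takes -rub, giving *korub*.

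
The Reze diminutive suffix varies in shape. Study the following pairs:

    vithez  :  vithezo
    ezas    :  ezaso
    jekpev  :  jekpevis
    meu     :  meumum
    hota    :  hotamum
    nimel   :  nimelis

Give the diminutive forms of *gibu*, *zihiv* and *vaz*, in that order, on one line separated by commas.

gibumum, zihivis, vazo

The alternation tracks the final sound of the stem — -o when the stem ends in a sibilant (*vithez*, *ezas*); -is when the stem ends in a non-sibilant consonant (*jekpev*, *nimel*); -mum when the stem ends in a vowel (*meu*, *hota*).
The final sound of *gibu* is /u/, which is a vowel, so the suffix is -mum, giving *gibumum*.
The final sound of *zihiv* is /v/, which is a non-sibilant consonant, so the suffix is -is, giving *zihivis*.
Since the final sound of *vaz* is /z/ (a sibilant), it takes -o, giving *vazo*.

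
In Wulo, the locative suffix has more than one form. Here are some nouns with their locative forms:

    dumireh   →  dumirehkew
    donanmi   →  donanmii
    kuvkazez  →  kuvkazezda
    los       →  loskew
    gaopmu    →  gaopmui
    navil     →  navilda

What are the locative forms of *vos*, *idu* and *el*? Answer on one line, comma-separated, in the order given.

The suffix is conditioned by the final sound: -kew when the stem ends in a voiceless consonant (*dumireh*, *los*); -da when the stem ends in a voiced consonant (*kuvkazez*, *navil*); -i when the stem ends in a vowel (*donanmi*, *gaopmu*).
The final sound of *vos* is /s/, which is a voiceless consonant, so the suffix is -kew, giving *voskew*.
*idu* — final sound /u/ (a vowel) → -i → *idui*.
Since the final sound of *el* is /l/ (a voiced consonant), it takes -da, giving *elda*.

voskew, idui, elda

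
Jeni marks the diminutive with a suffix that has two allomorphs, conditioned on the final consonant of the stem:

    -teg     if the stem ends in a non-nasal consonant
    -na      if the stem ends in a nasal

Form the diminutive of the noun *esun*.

*esun*: final consonant = /n/, a nasal → -na → *esunna*.

esunna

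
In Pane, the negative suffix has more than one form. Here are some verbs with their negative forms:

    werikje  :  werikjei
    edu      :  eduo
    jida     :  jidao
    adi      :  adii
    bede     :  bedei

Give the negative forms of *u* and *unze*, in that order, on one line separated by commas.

The suffix is conditioned by the last vowel: -i when the last vowel of the stem is a front vowel (*werikje*, *adi*, *bede*); -o when the last vowel of the stem is a back vowel (*edu*, *jida*).
Since the last vowel of *u* is /u/ (a back vowel), it takes -o, giving *uo*.
The last vowel of *unze* is /e/, which is a front vowel, so the suffix is -i, giving *unzei*.

uo, unzei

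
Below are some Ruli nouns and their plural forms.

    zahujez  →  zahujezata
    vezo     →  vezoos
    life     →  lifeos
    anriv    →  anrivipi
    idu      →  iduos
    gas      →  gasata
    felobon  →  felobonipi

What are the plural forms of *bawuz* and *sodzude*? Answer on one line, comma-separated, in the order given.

The pattern is sibilance of the final sound: -ata when the stem ends in a sibilant (*zahujez*, *gas*); -ipi when the stem ends in a non-sibilant consonant (*anriv*, *felobon*); -os when the stem ends in a vowel (*vezo*, *life*, *idu*).
*bawuz*: final sound = /z/, a sibilant → -ata → *bawuzata*.
*sodzude* — final sound /e/ (a vowel) → -os → *sodzudeos*.

bawuzata, sodzudeos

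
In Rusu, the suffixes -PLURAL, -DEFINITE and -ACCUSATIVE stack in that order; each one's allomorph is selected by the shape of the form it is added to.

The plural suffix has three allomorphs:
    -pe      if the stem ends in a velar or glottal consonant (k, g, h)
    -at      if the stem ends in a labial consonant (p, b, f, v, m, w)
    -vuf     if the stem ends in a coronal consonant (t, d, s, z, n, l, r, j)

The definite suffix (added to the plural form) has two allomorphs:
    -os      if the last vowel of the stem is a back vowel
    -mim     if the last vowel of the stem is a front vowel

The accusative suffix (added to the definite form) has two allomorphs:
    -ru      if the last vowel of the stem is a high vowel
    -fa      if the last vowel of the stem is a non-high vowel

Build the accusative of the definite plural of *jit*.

*jit* — final consonant /t/ (coronal) → -vuf → *jitvuf*.
Since the last vowel of the plural form *jitvuf* is /u/ (a back vowel), it takes -os, giving *jitvufos*.
The definite form *jitvufos*: last vowel = /o/, a non-high vowel → -fa → *jitvufosfa*.

jitvufosfa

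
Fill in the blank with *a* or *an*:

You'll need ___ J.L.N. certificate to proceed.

The indefinite article is chosen by the initial *sound* of the following word, not its spelling.
The initialism *J.L.N.* is read letter by letter; the first letter, J, is pronounced /dʒeɪ/, which begins with a consonant sound.
So the article is *a*: You'll need a J.L.N. certificate to proceed.

a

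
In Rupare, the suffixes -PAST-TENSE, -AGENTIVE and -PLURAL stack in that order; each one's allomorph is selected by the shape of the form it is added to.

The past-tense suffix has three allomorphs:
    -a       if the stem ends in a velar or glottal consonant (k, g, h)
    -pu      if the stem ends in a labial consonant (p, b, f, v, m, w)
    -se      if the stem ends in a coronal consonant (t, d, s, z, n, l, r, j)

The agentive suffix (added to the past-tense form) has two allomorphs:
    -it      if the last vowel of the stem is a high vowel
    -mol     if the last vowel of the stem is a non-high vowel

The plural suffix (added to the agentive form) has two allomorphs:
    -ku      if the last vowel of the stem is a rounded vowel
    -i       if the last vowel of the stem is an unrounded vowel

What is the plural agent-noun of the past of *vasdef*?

vasdefpuiti

The final consonant of *vasdef* is /f/, which is labial, so the past-tense suffix is -pu, giving *vasdefpu*.
The last vowel of the past-tense form *vasdefpu* is /u/, which is a high vowel, so the agentive suffix is -it, giving *vasdefpuit*.
Since the last vowel of the agentive form *vasdefpuit* is /i/ (an unrounded vowel), it takes -i, giving *vasdefpuiti*.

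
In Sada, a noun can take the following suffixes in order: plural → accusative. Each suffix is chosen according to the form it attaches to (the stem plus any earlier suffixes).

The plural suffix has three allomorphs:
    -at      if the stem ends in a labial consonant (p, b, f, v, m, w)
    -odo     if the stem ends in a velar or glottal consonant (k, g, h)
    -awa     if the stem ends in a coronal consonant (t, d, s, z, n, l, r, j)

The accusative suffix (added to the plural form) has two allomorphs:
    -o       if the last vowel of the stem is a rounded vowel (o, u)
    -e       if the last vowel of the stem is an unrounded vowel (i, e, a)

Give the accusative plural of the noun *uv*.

*uv*: final consonant = /v/, labial → -at → *uvat*.
The plural form *uvat* — last vowel /a/ (an unrounded vowel) → -e → *uvate*.

uvate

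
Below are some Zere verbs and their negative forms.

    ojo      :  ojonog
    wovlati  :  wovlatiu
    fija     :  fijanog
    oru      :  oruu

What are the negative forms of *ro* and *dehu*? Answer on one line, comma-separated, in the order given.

ronog, dehuu

The pattern is height harmony: -u when the last vowel of the stem is a high vowel (*wovlati*, *oru*); -nog when the last vowel of the stem is a non-high vowel (*ojo*, *fija*).
The last vowel of *ro* is /o/, which is a non-high vowel, so the suffix is -nog, giving *ronog*.
*dehu* — last vowel /u/ (a high vowel) → -u → *dehuu*.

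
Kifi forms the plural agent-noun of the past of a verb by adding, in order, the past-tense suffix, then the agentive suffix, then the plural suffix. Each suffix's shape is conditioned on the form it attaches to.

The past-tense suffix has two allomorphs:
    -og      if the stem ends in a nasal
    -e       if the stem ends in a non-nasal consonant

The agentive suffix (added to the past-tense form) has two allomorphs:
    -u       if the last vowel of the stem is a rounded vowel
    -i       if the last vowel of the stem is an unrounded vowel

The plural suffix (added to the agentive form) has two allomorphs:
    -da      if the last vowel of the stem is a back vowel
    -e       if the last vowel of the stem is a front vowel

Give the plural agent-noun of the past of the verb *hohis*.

*hohis* — final consonant /s/ (non-nasal) → -e → *hohise*.
Since the last vowel of the past-tense form *hohise* is /e/ (an unrounded vowel), it takes -i, giving *hohisei*.
The agentive form *hohisei*: last vowel = /i/, a front vowel → -e → *hohiseie*.

hohiseie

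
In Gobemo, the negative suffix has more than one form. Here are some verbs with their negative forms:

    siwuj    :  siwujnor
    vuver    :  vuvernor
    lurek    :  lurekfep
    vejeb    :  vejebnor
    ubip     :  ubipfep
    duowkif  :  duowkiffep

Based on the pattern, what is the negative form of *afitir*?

afitirnor

Looking at the final consonant of each stem: -fep when the stem ends in a voiceless consonant (*lurek*, *ubip*, *duowkif*); -nor when the stem ends in a voiced consonant (*siwuj*, *vuver*, *vejeb*).
*afitir*: final consonant = /r/, voiced → -nor → *afitirnor*.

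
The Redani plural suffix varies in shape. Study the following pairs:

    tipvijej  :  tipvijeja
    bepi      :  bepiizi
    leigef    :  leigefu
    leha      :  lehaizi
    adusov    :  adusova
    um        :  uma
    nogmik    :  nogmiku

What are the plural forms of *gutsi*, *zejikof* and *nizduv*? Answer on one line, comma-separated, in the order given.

gutsiizi, zejikofu, nizduva

Looking at the final sound of each stem: -u when the stem ends in a voiceless consonant (*leigef*, *nogmik*); -a when the stem ends in a voiced consonant (*tipvijej*, *adusov*, *um*); -izi when the stem ends in a vowel (*bepi*, *leha*).
The final sound of *gutsi* is /i/, which is a vowel, so the suffix is -izi, giving *gutsiizi*.
Since the final sound of *zejikof* is /f/ (a voiceless consonant), it takes -u, giving *zejikofu*.
Since the final sound of *nizduv* is /v/ (a voiced consonant), it takes -a, giving *nizduva*.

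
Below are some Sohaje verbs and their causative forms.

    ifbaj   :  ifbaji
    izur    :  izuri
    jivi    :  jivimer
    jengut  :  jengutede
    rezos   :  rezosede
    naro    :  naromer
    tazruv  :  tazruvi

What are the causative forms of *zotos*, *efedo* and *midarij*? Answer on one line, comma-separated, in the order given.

zotosede, efedomer, midariji

The alternation tracks the final sound of the stem — -ede when the stem ends in a voiceless consonant (*jengut*, *rezos*); -i when the stem ends in a voiced consonant (*ifbaj*, *izur*, *tazruv*); -mer when the stem ends in a vowel (*jivi*, *naro*).
Since the final sound of *zotos* is /s/ (a voiceless consonant), it takes -ede, giving *zotosede*.
*efedo* — final sound /o/ (a vowel) → -mer → *efedomer*.
Since the final sound of *midarij* is /j/ (a voiced consonant), it takes -i, giving *midariji*.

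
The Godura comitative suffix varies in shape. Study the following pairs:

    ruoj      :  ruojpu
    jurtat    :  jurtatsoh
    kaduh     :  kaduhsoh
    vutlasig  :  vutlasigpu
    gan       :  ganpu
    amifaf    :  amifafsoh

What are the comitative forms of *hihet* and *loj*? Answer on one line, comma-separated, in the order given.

The suffix is conditioned by the final consonant: -soh when the stem ends in a voiceless consonant (*jurtat*, *kaduh*, *amifaf*); -pu when the stem ends in a voiced consonant (*ruoj*, *vutlasig*, *gan*).
Since the final consonant of *hihet* is /t/ (voiceless), it takes -soh, giving *hihetsoh*.
*loj* — final consonant /j/ (voiced) → -pu → *lojpu*.

hihetsoh, lojpu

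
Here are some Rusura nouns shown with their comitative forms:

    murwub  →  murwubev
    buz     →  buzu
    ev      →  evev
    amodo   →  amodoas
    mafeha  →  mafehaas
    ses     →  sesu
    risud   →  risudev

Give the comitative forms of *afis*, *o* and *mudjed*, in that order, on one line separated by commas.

The suffix is conditioned by the final sound: -u when the stem ends in a sibilant (*buz*, *ses*); -ev when the stem ends in a non-sibilant consonant (*murwub*, *ev*, *risud*); -as when the stem ends in a vowel (*amodo*, *mafeha*).
Since the final sound of *afis* is /s/ (a sibilant), it takes -u, giving *afisu*.
*o* — final sound /o/ (a vowel) → -as → *oas*.
Since the final sound of *mudjed* is /d/ (a non-sibilant consonant), it takes -ev, giving *mudjedev*.

afisu, oas, mudjedev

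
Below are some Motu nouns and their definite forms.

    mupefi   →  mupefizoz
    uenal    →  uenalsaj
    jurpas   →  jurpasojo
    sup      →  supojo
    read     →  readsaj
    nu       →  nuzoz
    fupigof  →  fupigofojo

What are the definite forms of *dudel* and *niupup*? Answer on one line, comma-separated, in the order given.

The suffix is conditioned by the final sound: -ojo when the stem ends in a voiceless consonant (*jurpas*, *sup*, *fupigof*); -saj when the stem ends in a voiced consonant (*uenal*, *read*); -zoz when the stem ends in a vowel (*mupefi*, *nu*).
Since the final sound of *dudel* is /l/ (a voiced consonant), it takes -saj, giving *dudelsaj*.
*niupup* — final sound /p/ (a voiceless consonant) → -ojo → *niupupojo*.

dudelsaj, niupupojo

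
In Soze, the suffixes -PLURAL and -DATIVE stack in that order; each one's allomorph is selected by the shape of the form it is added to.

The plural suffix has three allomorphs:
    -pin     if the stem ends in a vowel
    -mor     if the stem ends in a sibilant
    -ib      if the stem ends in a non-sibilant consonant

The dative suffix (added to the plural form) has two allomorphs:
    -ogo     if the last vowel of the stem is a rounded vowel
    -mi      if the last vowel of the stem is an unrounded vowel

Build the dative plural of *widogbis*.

*widogbis* — final sound /s/ (a sibilant) → -mor → *widogbismor*.
The plural form *widogbismor*: last vowel = /o/, a rounded vowel → -ogo → *widogbismorogo*.

widogbismorogo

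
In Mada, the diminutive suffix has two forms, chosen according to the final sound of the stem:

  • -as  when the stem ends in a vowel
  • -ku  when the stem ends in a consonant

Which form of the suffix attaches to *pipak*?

*pipak* — final sound /k/ (a consonant) → -ku.

-ku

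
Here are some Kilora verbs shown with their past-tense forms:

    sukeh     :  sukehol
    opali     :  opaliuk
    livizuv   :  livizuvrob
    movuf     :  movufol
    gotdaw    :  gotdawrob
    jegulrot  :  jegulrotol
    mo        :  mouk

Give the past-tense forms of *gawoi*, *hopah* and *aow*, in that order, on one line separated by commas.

gawoiuk, hopahol, aowrob

The suffix is conditioned by the final sound: -ol when the stem ends in a voiceless consonant (*sukeh*, *movuf*, *jegulrot*); -rob when the stem ends in a voiced consonant (*livizuv*, *gotdaw*); -uk when the stem ends in a vowel (*opali*, *mo*).
*gawoi*: final sound = /i/, a vowel → -uk → *gawoiuk*.
*hopah*: final sound = /h/, a voiceless consonant → -ol → *hopahol*.
*aow*: final sound = /w/, a voiced consonant → -rob → *aowrob*.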